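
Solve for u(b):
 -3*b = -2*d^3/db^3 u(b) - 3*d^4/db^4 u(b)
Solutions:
 u(b) = C1 + C2*b + C3*b^2 + C4*exp(-2*b/3) + b^4/16 - 3*b^3/8


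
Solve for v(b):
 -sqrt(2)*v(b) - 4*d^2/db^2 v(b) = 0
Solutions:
 v(b) = C1*sin(2^(1/4)*b/2) + C2*cos(2^(1/4)*b/2)


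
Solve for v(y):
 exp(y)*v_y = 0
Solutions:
 v(y) = C1


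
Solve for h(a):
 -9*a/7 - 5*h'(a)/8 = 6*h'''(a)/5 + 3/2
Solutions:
 h(a) = C1 + C2*sin(5*sqrt(3)*a/12) + C3*cos(5*sqrt(3)*a/12) - 36*a^2/35 - 12*a/5


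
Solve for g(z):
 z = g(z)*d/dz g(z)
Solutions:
 g(z) = -sqrt(C1 + z^2)
 g(z) = sqrt(C1 + z^2)


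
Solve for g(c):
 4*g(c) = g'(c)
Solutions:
 g(c) = C1*exp(4*c)


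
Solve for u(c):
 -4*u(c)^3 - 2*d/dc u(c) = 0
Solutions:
 u(c) = -sqrt(2)*sqrt(-1/(C1 - 2*c))/2
 u(c) = sqrt(2)*sqrt(-1/(C1 - 2*c))/2


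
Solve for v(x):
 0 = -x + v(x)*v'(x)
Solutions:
 v(x) = -sqrt(C1 + x^2)
 v(x) = sqrt(C1 + x^2)


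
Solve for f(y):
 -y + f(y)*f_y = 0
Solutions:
 f(y) = -sqrt(C1 + y^2)
 f(y) = sqrt(C1 + y^2)


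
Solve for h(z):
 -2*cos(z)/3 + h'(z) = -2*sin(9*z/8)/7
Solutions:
 h(z) = C1 + 2*sin(z)/3 + 16*cos(9*z/8)/63


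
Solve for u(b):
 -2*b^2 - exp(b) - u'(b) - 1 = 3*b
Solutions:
 u(b) = C1 - 2*b^3/3 - 3*b^2/2 - b - exp(b)


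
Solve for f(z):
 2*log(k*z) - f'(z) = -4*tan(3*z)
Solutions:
 f(z) = C1 + 2*z*log(k*z) - 2*z - 4*log(cos(3*z))/3


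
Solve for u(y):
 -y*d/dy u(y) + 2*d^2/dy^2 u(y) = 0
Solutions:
 u(y) = C1 + C2*erfi(y/2)


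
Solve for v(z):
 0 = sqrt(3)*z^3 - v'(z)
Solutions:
 v(z) = C1 + sqrt(3)*z^4/4


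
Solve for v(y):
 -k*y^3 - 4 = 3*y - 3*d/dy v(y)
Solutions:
 v(y) = C1 + k*y^4/12 + y^2/2 + 4*y/3


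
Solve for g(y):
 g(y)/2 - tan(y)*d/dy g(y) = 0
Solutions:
 g(y) = C1*sqrt(sin(y))


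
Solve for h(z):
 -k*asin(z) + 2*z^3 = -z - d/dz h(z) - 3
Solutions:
 h(z) = C1 + k*(z*asin(z) + sqrt(1 - z^2)) - z^4/2 - z^2/2 - 3*z


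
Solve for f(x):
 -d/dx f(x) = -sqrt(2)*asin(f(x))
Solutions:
 Integral(1/asin(_y), (_y, f(x))) = C1 + sqrt(2)*x


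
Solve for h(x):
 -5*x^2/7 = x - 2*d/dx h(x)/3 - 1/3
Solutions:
 h(x) = C1 + 5*x^3/14 + 3*x^2/4 - x/2


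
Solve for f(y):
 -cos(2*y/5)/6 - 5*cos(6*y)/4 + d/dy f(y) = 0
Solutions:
 f(y) = C1 + 5*sin(2*y/5)/12 + 5*sin(6*y)/24


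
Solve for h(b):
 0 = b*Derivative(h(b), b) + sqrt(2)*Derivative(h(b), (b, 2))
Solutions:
 h(b) = C1 + C2*erf(2^(1/4)*b/2)


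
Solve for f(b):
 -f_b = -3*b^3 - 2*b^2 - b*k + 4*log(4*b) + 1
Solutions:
 f(b) = C1 + 3*b^4/4 + 2*b^3/3 + b^2*k/2 - 4*b*log(b) - 8*b*log(2) + 3*b


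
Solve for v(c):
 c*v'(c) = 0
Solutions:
 v(c) = C1


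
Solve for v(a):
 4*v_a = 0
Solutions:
 v(a) = C1


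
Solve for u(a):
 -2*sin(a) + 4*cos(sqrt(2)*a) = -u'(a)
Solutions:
 u(a) = C1 - 2*sqrt(2)*sin(sqrt(2)*a) - 2*cos(a)


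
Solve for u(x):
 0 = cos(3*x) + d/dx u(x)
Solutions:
 u(x) = C1 - sin(3*x)/3


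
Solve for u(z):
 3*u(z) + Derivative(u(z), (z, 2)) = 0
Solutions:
 u(z) = C1*sin(sqrt(3)*z) + C2*cos(sqrt(3)*z)


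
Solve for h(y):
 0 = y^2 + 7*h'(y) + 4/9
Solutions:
 h(y) = C1 - y^3/21 - 4*y/63


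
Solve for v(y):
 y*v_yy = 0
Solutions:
 v(y) = C1 + C2*y


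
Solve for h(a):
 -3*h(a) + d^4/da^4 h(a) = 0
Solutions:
 h(a) = C1*exp(-3^(1/4)*a) + C2*exp(3^(1/4)*a) + C3*sin(3^(1/4)*a) + C4*cos(3^(1/4)*a)


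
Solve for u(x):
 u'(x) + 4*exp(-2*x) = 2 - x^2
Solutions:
 u(x) = C1 - x^3/3 + 2*x + 2*exp(-2*x)


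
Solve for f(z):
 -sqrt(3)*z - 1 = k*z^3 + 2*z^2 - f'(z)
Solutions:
 f(z) = C1 + k*z^4/4 + 2*z^3/3 + sqrt(3)*z^2/2 + z


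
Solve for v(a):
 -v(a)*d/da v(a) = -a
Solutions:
 v(a) = -sqrt(C1 + a^2)
 v(a) = sqrt(C1 + a^2)


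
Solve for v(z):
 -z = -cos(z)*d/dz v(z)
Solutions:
 v(z) = C1 + Integral(z/cos(z), z)


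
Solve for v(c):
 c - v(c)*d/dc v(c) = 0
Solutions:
 v(c) = -sqrt(C1 + c^2)
 v(c) = sqrt(C1 + c^2)


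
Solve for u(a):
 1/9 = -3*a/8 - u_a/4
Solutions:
 u(a) = C1 - 3*a^2/4 - 4*a/9


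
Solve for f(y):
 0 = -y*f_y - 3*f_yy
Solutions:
 f(y) = C1 + C2*erf(sqrt(6)*y/6)


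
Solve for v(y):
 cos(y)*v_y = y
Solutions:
 v(y) = C1 + Integral(y/cos(y), y)


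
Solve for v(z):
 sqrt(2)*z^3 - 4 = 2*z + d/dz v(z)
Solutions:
 v(z) = C1 + sqrt(2)*z^4/4 - z^2 - 4*z


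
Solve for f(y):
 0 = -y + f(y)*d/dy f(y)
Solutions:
 f(y) = -sqrt(C1 + y^2)
 f(y) = sqrt(C1 + y^2)


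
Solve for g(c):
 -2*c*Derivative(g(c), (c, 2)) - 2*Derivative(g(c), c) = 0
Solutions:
 g(c) = C1 + C2*log(c)


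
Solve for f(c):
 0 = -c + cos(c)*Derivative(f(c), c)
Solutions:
 f(c) = C1 + Integral(c/cos(c), c)


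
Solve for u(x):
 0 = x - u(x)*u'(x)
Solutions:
 u(x) = -sqrt(C1 + x^2)
 u(x) = sqrt(C1 + x^2)


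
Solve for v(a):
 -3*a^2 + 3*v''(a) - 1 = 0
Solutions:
 v(a) = C1 + C2*a + a^4/12 + a^2/6


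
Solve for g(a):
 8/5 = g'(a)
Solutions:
 g(a) = C1 + 8*a/5


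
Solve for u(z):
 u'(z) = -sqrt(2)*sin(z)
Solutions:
 u(z) = C1 + sqrt(2)*cos(z)


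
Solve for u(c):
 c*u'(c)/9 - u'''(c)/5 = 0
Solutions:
 u(c) = C1 + Integral(C2*airyai(15^(1/3)*c/3) + C3*airybi(15^(1/3)*c/3), c)


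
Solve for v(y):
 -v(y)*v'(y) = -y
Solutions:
 v(y) = -sqrt(C1 + y^2)
 v(y) = sqrt(C1 + y^2)


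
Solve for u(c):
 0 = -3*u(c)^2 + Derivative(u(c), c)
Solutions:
 u(c) = -1/(C1 + 3*c)


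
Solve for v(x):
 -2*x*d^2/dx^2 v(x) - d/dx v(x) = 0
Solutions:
 v(x) = C1 + C2*sqrt(x)


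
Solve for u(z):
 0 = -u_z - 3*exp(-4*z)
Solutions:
 u(z) = C1 + 3*exp(-4*z)/4


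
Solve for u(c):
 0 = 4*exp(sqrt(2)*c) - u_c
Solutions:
 u(c) = C1 + 2*sqrt(2)*exp(sqrt(2)*c)


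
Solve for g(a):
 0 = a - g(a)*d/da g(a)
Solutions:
 g(a) = -sqrt(C1 + a^2)
 g(a) = sqrt(C1 + a^2)


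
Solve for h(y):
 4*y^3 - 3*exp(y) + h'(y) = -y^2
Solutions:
 h(y) = C1 - y^4 - y^3/3 + 3*exp(y)


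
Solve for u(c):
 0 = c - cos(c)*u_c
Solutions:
 u(c) = C1 + Integral(c/cos(c), c)


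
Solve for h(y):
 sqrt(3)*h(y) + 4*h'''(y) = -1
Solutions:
 h(y) = C3*exp(-2^(1/3)*3^(1/6)*y/2) + (C1*sin(2^(1/3)*3^(2/3)*y/4) + C2*cos(2^(1/3)*3^(2/3)*y/4))*exp(2^(1/3)*3^(1/6)*y/4) - sqrt(3)/3


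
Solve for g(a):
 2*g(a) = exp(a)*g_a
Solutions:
 g(a) = C1*exp(-2*exp(-a))


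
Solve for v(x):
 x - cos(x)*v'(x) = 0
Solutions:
 v(x) = C1 + Integral(x/cos(x), x)


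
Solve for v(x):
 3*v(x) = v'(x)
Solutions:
 v(x) = C1*exp(3*x)


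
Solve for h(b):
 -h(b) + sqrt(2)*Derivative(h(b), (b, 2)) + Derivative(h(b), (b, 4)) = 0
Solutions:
 h(b) = C1*exp(-sqrt(2)*b*sqrt(-sqrt(2) + sqrt(6))/2) + C2*exp(sqrt(2)*b*sqrt(-sqrt(2) + sqrt(6))/2) + C3*sin(sqrt(2)*b*sqrt(sqrt(2) + sqrt(6))/2) + C4*cosh(sqrt(2)*b*sqrt(-sqrt(6) - sqrt(2))/2)


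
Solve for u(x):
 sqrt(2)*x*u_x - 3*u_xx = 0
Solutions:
 u(x) = C1 + C2*erfi(2^(3/4)*sqrt(3)*x/6)


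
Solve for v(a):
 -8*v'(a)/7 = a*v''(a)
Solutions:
 v(a) = C1 + C2/a^(1/7)


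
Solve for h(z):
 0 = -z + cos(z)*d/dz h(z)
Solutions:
 h(z) = C1 + Integral(z/cos(z), z)


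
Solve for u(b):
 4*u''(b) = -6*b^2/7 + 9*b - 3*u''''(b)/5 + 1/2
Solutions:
 u(b) = C1 + C2*b + C3*sin(2*sqrt(15)*b/3) + C4*cos(2*sqrt(15)*b/3) - b^4/56 + 3*b^3/8 + 53*b^2/560


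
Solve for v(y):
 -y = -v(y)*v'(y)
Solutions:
 v(y) = -sqrt(C1 + y^2)
 v(y) = sqrt(C1 + y^2)


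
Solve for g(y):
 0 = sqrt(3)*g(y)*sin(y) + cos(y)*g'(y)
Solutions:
 g(y) = C1*cos(y)^(sqrt(3))


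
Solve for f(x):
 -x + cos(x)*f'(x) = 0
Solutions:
 f(x) = C1 + Integral(x/cos(x), x)


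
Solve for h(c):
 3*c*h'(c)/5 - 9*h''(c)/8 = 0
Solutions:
 h(c) = C1 + C2*erfi(2*sqrt(15)*c/15)


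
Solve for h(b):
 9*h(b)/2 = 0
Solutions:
 h(b) = 0


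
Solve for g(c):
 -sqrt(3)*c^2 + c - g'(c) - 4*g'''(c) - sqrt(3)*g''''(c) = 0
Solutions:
 g(c) = C1 + C2*exp(c*(-16*sqrt(3) + 32*18^(1/3)/(9*sqrt(1011) + 209*sqrt(3))^(1/3) + 12^(1/3)*(9*sqrt(1011) + 209*sqrt(3))^(1/3))/36)*sin(2^(1/3)*3^(1/6)*c*(-2^(1/3)*3^(2/3)*(9*sqrt(1011) + 209*sqrt(3))^(1/3) + 96/(9*sqrt(1011) + 209*sqrt(3))^(1/3))/36) + C3*exp(c*(-16*sqrt(3) + 32*18^(1/3)/(9*sqrt(1011) + 209*sqrt(3))^(1/3) + 12^(1/3)*(9*sqrt(1011) + 209*sqrt(3))^(1/3))/36)*cos(2^(1/3)*3^(1/6)*c*(-2^(1/3)*3^(2/3)*(9*sqrt(1011) + 209*sqrt(3))^(1/3) + 96/(9*sqrt(1011) + 209*sqrt(3))^(1/3))/36) + C4*exp(-c*(32*18^(1/3)/(9*sqrt(1011) + 209*sqrt(3))^(1/3) + 8*sqrt(3) + 12^(1/3)*(9*sqrt(1011) + 209*sqrt(3))^(1/3))/18) - sqrt(3)*c^3/3 + c^2/2 + 8*sqrt(3)*c


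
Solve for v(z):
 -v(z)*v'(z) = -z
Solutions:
 v(z) = -sqrt(C1 + z^2)
 v(z) = sqrt(C1 + z^2)


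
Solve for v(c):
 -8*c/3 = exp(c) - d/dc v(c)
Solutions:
 v(c) = C1 + 4*c^2/3 + exp(c)


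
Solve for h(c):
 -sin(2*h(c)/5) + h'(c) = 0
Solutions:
 -c + 5*log(cos(2*h(c)/5) - 1)/4 - 5*log(cos(2*h(c)/5) + 1)/4 = C1


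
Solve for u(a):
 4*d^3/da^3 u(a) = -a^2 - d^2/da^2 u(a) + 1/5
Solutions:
 u(a) = C1 + C2*a + C3*exp(-a/4) - a^4/12 + 4*a^3/3 - 159*a^2/10


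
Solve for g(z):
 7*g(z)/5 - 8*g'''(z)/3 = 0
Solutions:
 g(z) = C3*exp(21^(1/3)*5^(2/3)*z/10) + (C1*sin(3^(5/6)*5^(2/3)*7^(1/3)*z/20) + C2*cos(3^(5/6)*5^(2/3)*7^(1/3)*z/20))*exp(-21^(1/3)*5^(2/3)*z/20)


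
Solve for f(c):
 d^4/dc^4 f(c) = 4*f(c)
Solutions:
 f(c) = C1*exp(-sqrt(2)*c) + C2*exp(sqrt(2)*c) + C3*sin(sqrt(2)*c) + C4*cos(sqrt(2)*c)


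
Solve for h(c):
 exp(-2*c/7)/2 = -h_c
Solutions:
 h(c) = C1 + 7*exp(-2*c/7)/4


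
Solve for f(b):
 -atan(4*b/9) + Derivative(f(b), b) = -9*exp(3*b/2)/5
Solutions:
 f(b) = C1 + b*atan(4*b/9) - 6*exp(3*b/2)/5 - 9*log(16*b^2 + 81)/8


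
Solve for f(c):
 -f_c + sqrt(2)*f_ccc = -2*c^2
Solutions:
 f(c) = C1 + C2*exp(-2^(3/4)*c/2) + C3*exp(2^(3/4)*c/2) + 2*c^3/3 + 4*sqrt(2)*c


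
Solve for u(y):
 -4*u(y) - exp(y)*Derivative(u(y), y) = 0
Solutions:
 u(y) = C1*exp(4*exp(-y))


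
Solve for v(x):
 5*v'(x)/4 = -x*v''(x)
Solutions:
 v(x) = C1 + C2/x^(1/4)


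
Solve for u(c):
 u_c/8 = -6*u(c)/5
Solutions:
 u(c) = C1*exp(-48*c/5)


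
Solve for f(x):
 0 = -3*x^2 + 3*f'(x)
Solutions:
 f(x) = C1 + x^3/3


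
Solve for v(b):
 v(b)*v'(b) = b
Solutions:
 v(b) = -sqrt(C1 + b^2)
 v(b) = sqrt(C1 + b^2)


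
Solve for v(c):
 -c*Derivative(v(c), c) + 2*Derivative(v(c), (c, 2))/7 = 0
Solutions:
 v(c) = C1 + C2*erfi(sqrt(7)*c/2)


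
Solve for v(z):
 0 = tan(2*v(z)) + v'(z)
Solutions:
 v(z) = -asin(C1*exp(-2*z))/2 + pi/2
 v(z) = asin(C1*exp(-2*z))/2


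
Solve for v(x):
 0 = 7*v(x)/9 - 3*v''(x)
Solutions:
 v(x) = C1*exp(-sqrt(21)*x/9) + C2*exp(sqrt(21)*x/9)


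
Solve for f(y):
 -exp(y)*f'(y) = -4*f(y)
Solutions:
 f(y) = C1*exp(-4*exp(-y))


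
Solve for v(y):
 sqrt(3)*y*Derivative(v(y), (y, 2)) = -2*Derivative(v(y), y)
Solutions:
 v(y) = C1 + C2*y^(1 - 2*sqrt(3)/3)


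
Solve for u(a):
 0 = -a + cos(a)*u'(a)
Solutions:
 u(a) = C1 + Integral(a/cos(a), a)


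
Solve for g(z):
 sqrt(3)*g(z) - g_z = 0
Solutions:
 g(z) = C1*exp(sqrt(3)*z)


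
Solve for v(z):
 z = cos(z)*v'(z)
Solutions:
 v(z) = C1 + Integral(z/cos(z), z)


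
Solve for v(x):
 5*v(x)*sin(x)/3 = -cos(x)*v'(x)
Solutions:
 v(x) = C1*cos(x)^(5/3)


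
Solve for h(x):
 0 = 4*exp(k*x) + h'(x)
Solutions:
 h(x) = C1 - 4*exp(k*x)/k


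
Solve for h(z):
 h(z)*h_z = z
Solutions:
 h(z) = -sqrt(C1 + z^2)
 h(z) = sqrt(C1 + z^2)


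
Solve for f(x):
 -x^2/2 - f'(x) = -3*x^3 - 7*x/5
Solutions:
 f(x) = C1 + 3*x^4/4 - x^3/6 + 7*x^2/10


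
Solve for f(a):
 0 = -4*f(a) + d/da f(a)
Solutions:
 f(a) = C1*exp(4*a)


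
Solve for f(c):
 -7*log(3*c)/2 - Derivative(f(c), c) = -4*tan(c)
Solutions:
 f(c) = C1 - 7*c*log(c)/2 - 7*c*log(3)/2 + 7*c/2 - 4*log(cos(c))


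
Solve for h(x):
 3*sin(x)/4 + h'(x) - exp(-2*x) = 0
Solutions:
 h(x) = C1 + 3*cos(x)/4 - exp(-2*x)/2


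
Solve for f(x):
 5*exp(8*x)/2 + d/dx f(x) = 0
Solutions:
 f(x) = C1 - 5*exp(8*x)/16


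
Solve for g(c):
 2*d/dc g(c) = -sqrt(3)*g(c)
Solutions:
 g(c) = C1*exp(-sqrt(3)*c/2)


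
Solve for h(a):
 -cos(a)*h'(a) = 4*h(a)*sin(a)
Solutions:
 h(a) = C1*cos(a)^4


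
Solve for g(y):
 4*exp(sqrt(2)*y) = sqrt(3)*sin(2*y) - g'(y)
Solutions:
 g(y) = C1 - 2*sqrt(2)*exp(sqrt(2)*y) - sqrt(3)*cos(2*y)/2


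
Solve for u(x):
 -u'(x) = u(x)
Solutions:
 u(x) = C1*exp(-x)


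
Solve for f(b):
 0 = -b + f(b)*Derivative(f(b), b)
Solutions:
 f(b) = -sqrt(C1 + b^2)
 f(b) = sqrt(C1 + b^2)


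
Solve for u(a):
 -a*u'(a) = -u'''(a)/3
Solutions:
 u(a) = C1 + Integral(C2*airyai(3^(1/3)*a) + C3*airybi(3^(1/3)*a), a)


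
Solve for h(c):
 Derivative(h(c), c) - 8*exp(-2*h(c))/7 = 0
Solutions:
 h(c) = log(-sqrt(C1 + 112*c)) - log(7)
 h(c) = log(C1 + 112*c)/2 - log(7)


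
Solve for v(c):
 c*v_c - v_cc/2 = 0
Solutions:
 v(c) = C1 + C2*erfi(c)


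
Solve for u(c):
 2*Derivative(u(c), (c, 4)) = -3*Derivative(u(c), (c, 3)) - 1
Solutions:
 u(c) = C1 + C2*c + C3*c^2 + C4*exp(-3*c/2) - c^3/18


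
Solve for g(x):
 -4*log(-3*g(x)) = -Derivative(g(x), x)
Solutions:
 -Integral(1/(log(-_y) + log(3)), (_y, g(x)))/4 = C1 - x


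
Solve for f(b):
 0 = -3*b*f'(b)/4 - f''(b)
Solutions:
 f(b) = C1 + C2*erf(sqrt(6)*b/4)


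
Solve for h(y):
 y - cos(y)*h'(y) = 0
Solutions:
 h(y) = C1 + Integral(y/cos(y), y)


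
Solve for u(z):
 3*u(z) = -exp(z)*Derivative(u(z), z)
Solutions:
 u(z) = C1*exp(3*exp(-z))


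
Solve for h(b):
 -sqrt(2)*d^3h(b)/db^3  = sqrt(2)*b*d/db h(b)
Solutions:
 h(b) = C1 + Integral(C2*airyai(-b) + C3*airybi(-b), b)


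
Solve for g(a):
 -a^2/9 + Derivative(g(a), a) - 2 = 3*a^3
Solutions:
 g(a) = C1 + 3*a^4/4 + a^3/27 + 2*a


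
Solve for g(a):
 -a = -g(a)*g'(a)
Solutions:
 g(a) = -sqrt(C1 + a^2)
 g(a) = sqrt(C1 + a^2)


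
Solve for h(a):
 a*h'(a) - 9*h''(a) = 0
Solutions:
 h(a) = C1 + C2*erfi(sqrt(2)*a/6)


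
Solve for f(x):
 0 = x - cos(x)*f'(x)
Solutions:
 f(x) = C1 + Integral(x/cos(x), x)


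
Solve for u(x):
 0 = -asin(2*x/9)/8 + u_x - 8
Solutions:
 u(x) = C1 + x*asin(2*x/9)/8 + 8*x + sqrt(81 - 4*x^2)/16


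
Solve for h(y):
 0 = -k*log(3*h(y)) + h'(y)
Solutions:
 Integral(1/(log(_y) + log(3)), (_y, h(y))) = C1 + k*y


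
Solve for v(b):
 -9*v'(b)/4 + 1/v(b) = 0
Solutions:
 v(b) = -sqrt(C1 + 8*b)/3
 v(b) = sqrt(C1 + 8*b)/3


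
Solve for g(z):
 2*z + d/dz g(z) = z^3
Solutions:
 g(z) = C1 + z^4/4 - z^2


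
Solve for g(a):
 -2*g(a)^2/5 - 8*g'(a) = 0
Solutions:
 g(a) = 20/(C1 + a)


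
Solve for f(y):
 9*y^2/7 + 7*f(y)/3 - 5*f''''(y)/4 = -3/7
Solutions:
 f(y) = C1*exp(-15^(3/4)*sqrt(2)*7^(1/4)*y/15) + C2*exp(15^(3/4)*sqrt(2)*7^(1/4)*y/15) + C3*sin(15^(3/4)*sqrt(2)*7^(1/4)*y/15) + C4*cos(15^(3/4)*sqrt(2)*7^(1/4)*y/15) - 27*y^2/49 - 9/49


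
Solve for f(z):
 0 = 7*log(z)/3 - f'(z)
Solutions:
 f(z) = C1 + 7*z*log(z)/3 - 7*z/3


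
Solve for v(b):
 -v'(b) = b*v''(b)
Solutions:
 v(b) = C1 + C2*log(b)


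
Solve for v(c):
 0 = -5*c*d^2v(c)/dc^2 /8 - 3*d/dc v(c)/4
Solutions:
 v(c) = C1 + C2/c^(1/5)


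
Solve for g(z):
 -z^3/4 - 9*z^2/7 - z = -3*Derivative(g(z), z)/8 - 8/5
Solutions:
 g(z) = C1 + z^4/6 + 8*z^3/7 + 4*z^2/3 - 64*z/15


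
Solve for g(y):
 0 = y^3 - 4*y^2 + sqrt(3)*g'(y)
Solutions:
 g(y) = C1 - sqrt(3)*y^4/12 + 4*sqrt(3)*y^3/9


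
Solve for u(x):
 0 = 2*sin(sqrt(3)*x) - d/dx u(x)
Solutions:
 u(x) = C1 - 2*sqrt(3)*cos(sqrt(3)*x)/3


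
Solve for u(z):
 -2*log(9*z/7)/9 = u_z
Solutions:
 u(z) = C1 - 2*z*log(z)/9 - 4*z*log(3)/9 + 2*z/9 + 2*z*log(7)/9


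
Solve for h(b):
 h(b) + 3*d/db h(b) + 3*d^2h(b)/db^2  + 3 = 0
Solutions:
 h(b) = (C1*sin(sqrt(3)*b/6) + C2*cos(sqrt(3)*b/6))*exp(-b/2) - 3


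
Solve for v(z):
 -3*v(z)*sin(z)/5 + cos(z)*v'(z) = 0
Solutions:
 v(z) = C1/cos(z)^(3/5)


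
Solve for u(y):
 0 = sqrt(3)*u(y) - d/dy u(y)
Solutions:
 u(y) = C1*exp(sqrt(3)*y)


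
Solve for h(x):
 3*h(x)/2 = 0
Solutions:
 h(x) = 0


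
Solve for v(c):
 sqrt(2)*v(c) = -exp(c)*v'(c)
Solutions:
 v(c) = C1*exp(sqrt(2)*exp(-c))


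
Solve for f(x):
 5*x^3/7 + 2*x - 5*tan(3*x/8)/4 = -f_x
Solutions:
 f(x) = C1 - 5*x^4/28 - x^2 - 10*log(cos(3*x/8))/3


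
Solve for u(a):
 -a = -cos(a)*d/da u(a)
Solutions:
 u(a) = C1 + Integral(a/cos(a), a)


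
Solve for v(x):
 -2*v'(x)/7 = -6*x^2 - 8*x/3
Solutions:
 v(x) = C1 + 7*x^3 + 14*x^2/3


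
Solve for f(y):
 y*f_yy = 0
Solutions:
 f(y) = C1 + C2*y


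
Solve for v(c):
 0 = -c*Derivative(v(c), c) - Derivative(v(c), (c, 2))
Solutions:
 v(c) = C1 + C2*erf(sqrt(2)*c/2)


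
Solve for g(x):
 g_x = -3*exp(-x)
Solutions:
 g(x) = C1 + 3*exp(-x)


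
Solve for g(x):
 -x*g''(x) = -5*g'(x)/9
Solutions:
 g(x) = C1 + C2*x^(14/9)


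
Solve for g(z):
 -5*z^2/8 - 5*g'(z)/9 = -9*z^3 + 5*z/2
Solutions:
 g(z) = C1 + 81*z^4/20 - 3*z^3/8 - 9*z^2/4


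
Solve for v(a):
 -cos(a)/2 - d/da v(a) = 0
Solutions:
 v(a) = C1 - sin(a)/2


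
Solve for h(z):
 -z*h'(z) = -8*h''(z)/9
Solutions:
 h(z) = C1 + C2*erfi(3*z/4)


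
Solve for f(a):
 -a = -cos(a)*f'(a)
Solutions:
 f(a) = C1 + Integral(a/cos(a), a)


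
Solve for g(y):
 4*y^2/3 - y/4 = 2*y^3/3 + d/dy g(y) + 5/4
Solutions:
 g(y) = C1 - y^4/6 + 4*y^3/9 - y^2/8 - 5*y/4


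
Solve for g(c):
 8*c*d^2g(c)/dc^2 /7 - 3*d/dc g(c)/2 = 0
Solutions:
 g(c) = C1 + C2*c^(37/16)


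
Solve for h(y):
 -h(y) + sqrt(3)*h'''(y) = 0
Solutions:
 h(y) = C3*exp(3^(5/6)*y/3) + (C1*sin(3^(1/3)*y/2) + C2*cos(3^(1/3)*y/2))*exp(-3^(5/6)*y/6)


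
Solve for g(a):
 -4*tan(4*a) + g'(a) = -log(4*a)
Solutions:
 g(a) = C1 - a*log(a) - 2*a*log(2) + a - log(cos(4*a))


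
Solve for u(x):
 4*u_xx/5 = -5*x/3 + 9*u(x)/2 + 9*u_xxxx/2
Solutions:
 u(x) = 10*x/27 + (C1*sin(x*sin(atan(7*sqrt(41)/4)/2)) + C2*cos(x*sin(atan(7*sqrt(41)/4)/2)))*exp(-x*cos(atan(7*sqrt(41)/4)/2)) + (C3*sin(x*sin(atan(7*sqrt(41)/4)/2)) + C4*cos(x*sin(atan(7*sqrt(41)/4)/2)))*exp(x*cos(atan(7*sqrt(41)/4)/2))


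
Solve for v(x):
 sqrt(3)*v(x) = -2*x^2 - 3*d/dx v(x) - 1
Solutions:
 v(x) = C1*exp(-sqrt(3)*x/3) - 2*sqrt(3)*x^2/3 + 4*x - 13*sqrt(3)/3


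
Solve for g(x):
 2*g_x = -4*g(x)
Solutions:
 g(x) = C1*exp(-2*x)


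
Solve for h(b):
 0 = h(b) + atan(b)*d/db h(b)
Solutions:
 h(b) = C1*exp(-Integral(1/atan(b), b))


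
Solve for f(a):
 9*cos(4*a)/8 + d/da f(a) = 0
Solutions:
 f(a) = C1 - 9*sin(4*a)/32


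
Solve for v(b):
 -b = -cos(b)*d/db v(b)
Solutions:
 v(b) = C1 + Integral(b/cos(b), b)


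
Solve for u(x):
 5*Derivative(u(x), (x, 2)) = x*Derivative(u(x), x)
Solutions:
 u(x) = C1 + C2*erfi(sqrt(10)*x/10)


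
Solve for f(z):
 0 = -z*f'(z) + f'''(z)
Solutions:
 f(z) = C1 + Integral(C2*airyai(z) + C3*airybi(z), z)


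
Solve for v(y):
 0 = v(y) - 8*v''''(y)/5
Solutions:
 v(y) = C1*exp(-10^(1/4)*y/2) + C2*exp(10^(1/4)*y/2) + C3*sin(10^(1/4)*y/2) + C4*cos(10^(1/4)*y/2)


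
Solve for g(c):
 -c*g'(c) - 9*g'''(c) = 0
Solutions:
 g(c) = C1 + Integral(C2*airyai(-3^(1/3)*c/3) + C3*airybi(-3^(1/3)*c/3), c)


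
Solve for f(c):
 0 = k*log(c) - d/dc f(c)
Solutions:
 f(c) = C1 + c*k*log(c) - c*k


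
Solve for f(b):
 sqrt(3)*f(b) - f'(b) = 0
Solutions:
 f(b) = C1*exp(sqrt(3)*b)


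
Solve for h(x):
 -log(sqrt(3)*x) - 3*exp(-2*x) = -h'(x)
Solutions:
 h(x) = C1 + x*log(x) + x*(-1 + log(3)/2) - 3*exp(-2*x)/2


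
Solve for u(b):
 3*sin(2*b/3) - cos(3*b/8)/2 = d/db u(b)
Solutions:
 u(b) = C1 - 4*sin(3*b/8)/3 - 9*cos(2*b/3)/2


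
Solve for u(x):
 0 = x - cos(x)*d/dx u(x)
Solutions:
 u(x) = C1 + Integral(x/cos(x), x)


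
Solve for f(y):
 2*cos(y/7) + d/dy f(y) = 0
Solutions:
 f(y) = C1 - 14*sin(y/7)


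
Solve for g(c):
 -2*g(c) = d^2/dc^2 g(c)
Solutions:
 g(c) = C1*sin(sqrt(2)*c) + C2*cos(sqrt(2)*c)


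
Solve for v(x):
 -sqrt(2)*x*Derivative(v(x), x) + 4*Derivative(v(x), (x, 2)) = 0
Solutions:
 v(x) = C1 + C2*erfi(2^(3/4)*x/4)


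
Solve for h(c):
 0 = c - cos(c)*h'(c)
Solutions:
 h(c) = C1 + Integral(c/cos(c), c)


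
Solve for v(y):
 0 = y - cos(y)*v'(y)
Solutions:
 v(y) = C1 + Integral(y/cos(y), y)


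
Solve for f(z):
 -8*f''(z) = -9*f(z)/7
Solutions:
 f(z) = C1*exp(-3*sqrt(14)*z/28) + C2*exp(3*sqrt(14)*z/28)


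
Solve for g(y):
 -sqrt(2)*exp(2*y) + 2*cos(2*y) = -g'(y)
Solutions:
 g(y) = C1 + sqrt(2)*exp(2*y)/2 - sin(2*y)


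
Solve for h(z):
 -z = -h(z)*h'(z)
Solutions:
 h(z) = -sqrt(C1 + z^2)
 h(z) = sqrt(C1 + z^2)


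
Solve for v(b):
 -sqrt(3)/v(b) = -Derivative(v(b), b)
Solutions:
 v(b) = -sqrt(C1 + 2*sqrt(3)*b)
 v(b) = sqrt(C1 + 2*sqrt(3)*b)


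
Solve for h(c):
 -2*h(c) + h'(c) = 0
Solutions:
 h(c) = C1*exp(2*c)


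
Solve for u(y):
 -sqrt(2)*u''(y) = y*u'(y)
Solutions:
 u(y) = C1 + C2*erf(2^(1/4)*y/2)


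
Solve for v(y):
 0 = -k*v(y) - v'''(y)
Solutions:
 v(y) = C1*exp(y*(-k)^(1/3)) + C2*exp(y*(-k)^(1/3)*(-1 + sqrt(3)*I)/2) + C3*exp(-y*(-k)^(1/3)*(1 + sqrt(3)*I)/2)


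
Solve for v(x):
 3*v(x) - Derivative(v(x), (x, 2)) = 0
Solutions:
 v(x) = C1*exp(-sqrt(3)*x) + C2*exp(sqrt(3)*x)


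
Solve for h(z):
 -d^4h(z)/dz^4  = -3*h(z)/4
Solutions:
 h(z) = C1*exp(-sqrt(2)*3^(1/4)*z/2) + C2*exp(sqrt(2)*3^(1/4)*z/2) + C3*sin(sqrt(2)*3^(1/4)*z/2) + C4*cos(sqrt(2)*3^(1/4)*z/2)


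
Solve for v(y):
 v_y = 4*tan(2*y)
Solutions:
 v(y) = C1 - 2*log(cos(2*y))


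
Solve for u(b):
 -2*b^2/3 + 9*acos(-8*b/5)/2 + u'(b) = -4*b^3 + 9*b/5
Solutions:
 u(b) = C1 - b^4 + 2*b^3/9 + 9*b^2/10 - 9*b*acos(-8*b/5)/2 - 9*sqrt(25 - 64*b^2)/16


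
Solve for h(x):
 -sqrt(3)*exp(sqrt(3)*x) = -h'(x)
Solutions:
 h(x) = C1 + exp(sqrt(3)*x)


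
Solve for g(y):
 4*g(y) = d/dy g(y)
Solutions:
 g(y) = C1*exp(4*y)


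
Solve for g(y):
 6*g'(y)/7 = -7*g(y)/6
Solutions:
 g(y) = C1*exp(-49*y/36)


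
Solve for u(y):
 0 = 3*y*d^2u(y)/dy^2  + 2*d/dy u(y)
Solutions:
 u(y) = C1 + C2*y^(1/3)


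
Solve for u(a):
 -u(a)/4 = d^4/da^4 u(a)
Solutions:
 u(a) = (C1*sin(a/2) + C2*cos(a/2))*exp(-a/2) + (C3*sin(a/2) + C4*cos(a/2))*exp(a/2)


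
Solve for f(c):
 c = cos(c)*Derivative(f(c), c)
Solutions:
 f(c) = C1 + Integral(c/cos(c), c)


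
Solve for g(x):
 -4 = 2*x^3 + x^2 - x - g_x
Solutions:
 g(x) = C1 + x^4/2 + x^3/3 - x^2/2 + 4*x


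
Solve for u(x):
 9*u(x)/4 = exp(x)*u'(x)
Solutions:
 u(x) = C1*exp(-9*exp(-x)/4)


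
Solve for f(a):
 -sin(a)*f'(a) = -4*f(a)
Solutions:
 f(a) = C1*(cos(a)^2 - 2*cos(a) + 1)/(cos(a)^2 + 2*cos(a) + 1)


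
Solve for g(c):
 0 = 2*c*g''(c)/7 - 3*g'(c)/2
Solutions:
 g(c) = C1 + C2*c^(25/4)


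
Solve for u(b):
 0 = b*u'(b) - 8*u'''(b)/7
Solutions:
 u(b) = C1 + Integral(C2*airyai(7^(1/3)*b/2) + C3*airybi(7^(1/3)*b/2), b)


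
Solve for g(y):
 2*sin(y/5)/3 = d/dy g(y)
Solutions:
 g(y) = C1 - 10*cos(y/5)/3


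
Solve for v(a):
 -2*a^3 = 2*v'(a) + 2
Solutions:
 v(a) = C1 - a^4/4 - a


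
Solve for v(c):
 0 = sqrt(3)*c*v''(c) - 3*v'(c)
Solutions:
 v(c) = C1 + C2*c^(1 + sqrt(3))


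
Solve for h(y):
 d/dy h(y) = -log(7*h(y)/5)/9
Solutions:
 -9*Integral(1/(-log(_y) - log(7) + log(5)), (_y, h(y))) = C1 - y


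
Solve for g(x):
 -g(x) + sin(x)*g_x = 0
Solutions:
 g(x) = C1*sqrt(cos(x) - 1)/sqrt(cos(x) + 1)


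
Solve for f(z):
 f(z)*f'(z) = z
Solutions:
 f(z) = -sqrt(C1 + z^2)
 f(z) = sqrt(C1 + z^2)


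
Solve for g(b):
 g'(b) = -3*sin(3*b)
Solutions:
 g(b) = C1 + cos(3*b)


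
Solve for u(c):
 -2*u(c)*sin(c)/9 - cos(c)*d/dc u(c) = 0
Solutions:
 u(c) = C1*cos(c)^(2/9)


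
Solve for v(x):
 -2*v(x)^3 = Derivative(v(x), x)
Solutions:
 v(x) = -sqrt(2)*sqrt(-1/(C1 - 2*x))/2
 v(x) = sqrt(2)*sqrt(-1/(C1 - 2*x))/2


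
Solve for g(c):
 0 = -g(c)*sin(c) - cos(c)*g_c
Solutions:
 g(c) = C1*cos(c)


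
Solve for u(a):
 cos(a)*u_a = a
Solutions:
 u(a) = C1 + Integral(a/cos(a), a)


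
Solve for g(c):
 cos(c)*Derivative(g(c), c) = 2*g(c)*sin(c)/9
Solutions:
 g(c) = C1/cos(c)^(2/9)


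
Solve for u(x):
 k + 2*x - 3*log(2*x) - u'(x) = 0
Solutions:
 u(x) = C1 + k*x + x^2 - 3*x*log(x) - x*log(8) + 3*x


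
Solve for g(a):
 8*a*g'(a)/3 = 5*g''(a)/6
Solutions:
 g(a) = C1 + C2*erfi(2*sqrt(10)*a/5)


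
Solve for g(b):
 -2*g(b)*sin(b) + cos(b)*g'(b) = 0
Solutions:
 g(b) = C1/cos(b)^2


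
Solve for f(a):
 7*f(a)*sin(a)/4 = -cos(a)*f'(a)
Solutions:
 f(a) = C1*cos(a)^(7/4)


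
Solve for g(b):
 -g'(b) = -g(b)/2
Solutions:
 g(b) = C1*exp(b/2)


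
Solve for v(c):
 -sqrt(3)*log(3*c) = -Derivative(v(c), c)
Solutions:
 v(c) = C1 + sqrt(3)*c*log(c) - sqrt(3)*c + sqrt(3)*c*log(3)


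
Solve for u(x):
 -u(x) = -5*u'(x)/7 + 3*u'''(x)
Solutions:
 u(x) = C1*exp(x*(10*98^(1/3)/(sqrt(190981) + 441)^(1/3) + 28^(1/3)*(sqrt(190981) + 441)^(1/3))/84)*sin(sqrt(3)*x*(-28^(1/3)*(sqrt(190981) + 441)^(1/3) + 10*98^(1/3)/(sqrt(190981) + 441)^(1/3))/84) + C2*exp(x*(10*98^(1/3)/(sqrt(190981) + 441)^(1/3) + 28^(1/3)*(sqrt(190981) + 441)^(1/3))/84)*cos(sqrt(3)*x*(-28^(1/3)*(sqrt(190981) + 441)^(1/3) + 10*98^(1/3)/(sqrt(190981) + 441)^(1/3))/84) + C3*exp(-x*(10*98^(1/3)/(sqrt(190981) + 441)^(1/3) + 28^(1/3)*(sqrt(190981) + 441)^(1/3))/42)


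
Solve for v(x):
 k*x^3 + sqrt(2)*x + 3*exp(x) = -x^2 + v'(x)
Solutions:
 v(x) = C1 + k*x^4/4 + x^3/3 + sqrt(2)*x^2/2 + 3*exp(x)


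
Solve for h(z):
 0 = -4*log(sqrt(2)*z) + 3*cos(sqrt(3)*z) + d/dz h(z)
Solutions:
 h(z) = C1 + 4*z*log(z) - 4*z + 2*z*log(2) - sqrt(3)*sin(sqrt(3)*z)


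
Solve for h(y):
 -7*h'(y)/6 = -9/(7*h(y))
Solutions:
 h(y) = -sqrt(C1 + 108*y)/7
 h(y) = sqrt(C1 + 108*y)/7


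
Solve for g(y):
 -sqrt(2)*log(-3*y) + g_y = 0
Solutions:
 g(y) = C1 + sqrt(2)*y*log(-y) + sqrt(2)*y*(-1 + log(3))


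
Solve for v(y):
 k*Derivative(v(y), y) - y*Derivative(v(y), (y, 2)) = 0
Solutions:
 v(y) = C1 + y^(re(k) + 1)*(C2*sin(log(y)*Abs(im(k))) + C3*cos(log(y)*im(k)))


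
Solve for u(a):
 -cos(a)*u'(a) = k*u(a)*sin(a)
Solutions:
 u(a) = C1*exp(k*log(cos(a)))


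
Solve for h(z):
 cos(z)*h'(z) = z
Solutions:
 h(z) = C1 + Integral(z/cos(z), z)


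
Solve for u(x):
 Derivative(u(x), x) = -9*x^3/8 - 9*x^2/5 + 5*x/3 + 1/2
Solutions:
 u(x) = C1 - 9*x^4/32 - 3*x^3/5 + 5*x^2/6 + x/2


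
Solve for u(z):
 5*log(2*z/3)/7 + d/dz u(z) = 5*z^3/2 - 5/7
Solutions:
 u(z) = C1 + 5*z^4/8 - 5*z*log(z)/7 - 5*z*log(2)/7 + 5*z*log(3)/7


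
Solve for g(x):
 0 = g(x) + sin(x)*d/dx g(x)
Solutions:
 g(x) = C1*sqrt(cos(x) + 1)/sqrt(cos(x) - 1)


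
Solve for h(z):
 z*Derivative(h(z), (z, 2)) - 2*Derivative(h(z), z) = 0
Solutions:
 h(z) = C1 + C2*z^3


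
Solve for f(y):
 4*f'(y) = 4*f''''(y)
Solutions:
 f(y) = C1 + C4*exp(y) + (C2*sin(sqrt(3)*y/2) + C3*cos(sqrt(3)*y/2))*exp(-y/2)


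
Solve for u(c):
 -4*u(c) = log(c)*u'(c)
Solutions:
 u(c) = C1*exp(-4*li(c))


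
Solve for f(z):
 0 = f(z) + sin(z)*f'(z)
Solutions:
 f(z) = C1*sqrt(cos(z) + 1)/sqrt(cos(z) - 1)


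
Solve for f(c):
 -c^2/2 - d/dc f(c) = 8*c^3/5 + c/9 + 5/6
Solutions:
 f(c) = C1 - 2*c^4/5 - c^3/6 - c^2/18 - 5*c/6


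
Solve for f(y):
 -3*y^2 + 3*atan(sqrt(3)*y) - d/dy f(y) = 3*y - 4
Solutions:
 f(y) = C1 - y^3 - 3*y^2/2 + 3*y*atan(sqrt(3)*y) + 4*y - sqrt(3)*log(3*y^2 + 1)/2


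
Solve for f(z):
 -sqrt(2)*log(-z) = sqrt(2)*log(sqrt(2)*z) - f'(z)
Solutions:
 f(z) = C1 + 2*sqrt(2)*z*log(z) + sqrt(2)*z*(-2 + log(2)/2 + I*pi)


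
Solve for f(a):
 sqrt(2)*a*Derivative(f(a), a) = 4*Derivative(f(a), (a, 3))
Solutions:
 f(a) = C1 + Integral(C2*airyai(sqrt(2)*a/2) + C3*airybi(sqrt(2)*a/2), a)


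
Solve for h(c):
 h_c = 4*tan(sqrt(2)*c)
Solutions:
 h(c) = C1 - 2*sqrt(2)*log(cos(sqrt(2)*c))


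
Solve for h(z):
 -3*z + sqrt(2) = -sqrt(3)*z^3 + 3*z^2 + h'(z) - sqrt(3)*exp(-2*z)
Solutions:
 h(z) = C1 + sqrt(3)*z^4/4 - z^3 - 3*z^2/2 + sqrt(2)*z - sqrt(3)*exp(-2*z)/2


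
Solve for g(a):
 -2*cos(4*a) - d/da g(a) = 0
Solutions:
 g(a) = C1 - sin(4*a)/2


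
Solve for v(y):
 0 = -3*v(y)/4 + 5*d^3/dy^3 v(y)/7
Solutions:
 v(y) = C3*exp(1050^(1/3)*y/10) + (C1*sin(3^(5/6)*350^(1/3)*y/20) + C2*cos(3^(5/6)*350^(1/3)*y/20))*exp(-1050^(1/3)*y/20)


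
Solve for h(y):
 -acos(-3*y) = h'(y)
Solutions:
 h(y) = C1 - y*acos(-3*y) - sqrt(1 - 9*y^2)/3


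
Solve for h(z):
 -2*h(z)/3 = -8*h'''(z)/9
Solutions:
 h(z) = C3*exp(6^(1/3)*z/2) + (C1*sin(2^(1/3)*3^(5/6)*z/4) + C2*cos(2^(1/3)*3^(5/6)*z/4))*exp(-6^(1/3)*z/4)


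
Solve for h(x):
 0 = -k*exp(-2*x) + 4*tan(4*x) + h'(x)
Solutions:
 h(x) = C1 - k*exp(-2*x)/2 - log(tan(4*x)^2 + 1)/2


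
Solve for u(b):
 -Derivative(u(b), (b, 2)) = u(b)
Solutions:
 u(b) = C1*sin(b) + C2*cos(b)


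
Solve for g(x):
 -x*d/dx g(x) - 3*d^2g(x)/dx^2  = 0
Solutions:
 g(x) = C1 + C2*erf(sqrt(6)*x/6)


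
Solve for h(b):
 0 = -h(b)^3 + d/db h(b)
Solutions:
 h(b) = -sqrt(2)*sqrt(-1/(C1 + b))/2
 h(b) = sqrt(2)*sqrt(-1/(C1 + b))/2


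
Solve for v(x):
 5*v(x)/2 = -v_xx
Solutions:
 v(x) = C1*sin(sqrt(10)*x/2) + C2*cos(sqrt(10)*x/2)


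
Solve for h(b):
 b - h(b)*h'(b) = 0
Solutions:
 h(b) = -sqrt(C1 + b^2)
 h(b) = sqrt(C1 + b^2)


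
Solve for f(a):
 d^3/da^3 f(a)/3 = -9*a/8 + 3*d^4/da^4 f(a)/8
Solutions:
 f(a) = C1 + C2*a + C3*a^2 + C4*exp(8*a/9) - 9*a^4/64 - 81*a^3/128


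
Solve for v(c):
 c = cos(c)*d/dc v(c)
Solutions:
 v(c) = C1 + Integral(c/cos(c), c)


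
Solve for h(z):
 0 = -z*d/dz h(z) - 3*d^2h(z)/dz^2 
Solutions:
 h(z) = C1 + C2*erf(sqrt(6)*z/6)


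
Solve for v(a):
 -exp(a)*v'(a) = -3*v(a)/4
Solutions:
 v(a) = C1*exp(-3*exp(-a)/4)


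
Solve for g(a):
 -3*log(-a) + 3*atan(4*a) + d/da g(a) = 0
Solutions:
 g(a) = C1 + 3*a*log(-a) - 3*a*atan(4*a) - 3*a + 3*log(16*a^2 + 1)/8


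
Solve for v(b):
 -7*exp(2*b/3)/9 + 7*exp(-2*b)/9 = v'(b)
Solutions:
 v(b) = C1 - 7*exp(2*b/3)/6 - 7*exp(-2*b)/18


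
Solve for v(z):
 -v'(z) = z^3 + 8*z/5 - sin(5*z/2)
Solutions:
 v(z) = C1 - z^4/4 - 4*z^2/5 - 2*cos(5*z/2)/5


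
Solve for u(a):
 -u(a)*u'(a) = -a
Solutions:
 u(a) = -sqrt(C1 + a^2)
 u(a) = sqrt(C1 + a^2)


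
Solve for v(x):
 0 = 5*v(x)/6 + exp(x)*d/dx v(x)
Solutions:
 v(x) = C1*exp(5*exp(-x)/6)


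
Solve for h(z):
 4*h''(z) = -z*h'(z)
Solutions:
 h(z) = C1 + C2*erf(sqrt(2)*z/4)


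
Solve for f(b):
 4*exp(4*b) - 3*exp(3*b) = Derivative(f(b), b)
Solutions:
 f(b) = C1 + exp(4*b) - exp(3*b)


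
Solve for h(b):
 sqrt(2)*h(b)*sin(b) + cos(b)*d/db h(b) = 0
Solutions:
 h(b) = C1*cos(b)^(sqrt(2))


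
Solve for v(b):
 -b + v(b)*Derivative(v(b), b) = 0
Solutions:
 v(b) = -sqrt(C1 + b^2)
 v(b) = sqrt(C1 + b^2)


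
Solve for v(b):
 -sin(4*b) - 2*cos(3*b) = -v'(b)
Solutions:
 v(b) = C1 + 2*sin(3*b)/3 - cos(4*b)/4


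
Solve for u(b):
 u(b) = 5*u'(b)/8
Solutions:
 u(b) = C1*exp(8*b/5)


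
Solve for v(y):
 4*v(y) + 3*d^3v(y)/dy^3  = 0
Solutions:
 v(y) = C3*exp(-6^(2/3)*y/3) + (C1*sin(2^(2/3)*3^(1/6)*y/2) + C2*cos(2^(2/3)*3^(1/6)*y/2))*exp(6^(2/3)*y/6)


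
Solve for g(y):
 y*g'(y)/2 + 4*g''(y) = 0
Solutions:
 g(y) = C1 + C2*erf(y/4)


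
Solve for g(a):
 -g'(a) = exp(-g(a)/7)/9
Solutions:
 g(a) = 7*log(C1 - a/63)


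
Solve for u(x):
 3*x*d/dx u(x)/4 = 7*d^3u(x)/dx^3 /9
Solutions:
 u(x) = C1 + Integral(C2*airyai(3*98^(1/3)*x/14) + C3*airybi(3*98^(1/3)*x/14), x)


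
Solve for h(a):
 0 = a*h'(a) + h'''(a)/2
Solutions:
 h(a) = C1 + Integral(C2*airyai(-2^(1/3)*a) + C3*airybi(-2^(1/3)*a), a)


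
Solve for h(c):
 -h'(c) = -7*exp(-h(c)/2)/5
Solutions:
 h(c) = 2*log(C1 + 7*c/10)


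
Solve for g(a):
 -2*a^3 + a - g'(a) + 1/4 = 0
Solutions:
 g(a) = C1 - a^4/2 + a^2/2 + a/4


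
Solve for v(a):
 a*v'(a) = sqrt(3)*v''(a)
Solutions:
 v(a) = C1 + C2*erfi(sqrt(2)*3^(3/4)*a/6)


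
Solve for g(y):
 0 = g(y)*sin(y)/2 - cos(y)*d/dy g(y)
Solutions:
 g(y) = C1/sqrt(cos(y))


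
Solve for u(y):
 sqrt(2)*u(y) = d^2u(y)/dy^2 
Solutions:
 u(y) = C1*exp(-2^(1/4)*y) + C2*exp(2^(1/4)*y)


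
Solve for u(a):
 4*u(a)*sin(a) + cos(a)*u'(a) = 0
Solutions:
 u(a) = C1*cos(a)^4


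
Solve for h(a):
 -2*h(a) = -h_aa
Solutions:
 h(a) = C1*exp(-sqrt(2)*a) + C2*exp(sqrt(2)*a)


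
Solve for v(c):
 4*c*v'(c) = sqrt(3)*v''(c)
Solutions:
 v(c) = C1 + C2*erfi(sqrt(2)*3^(3/4)*c/3)


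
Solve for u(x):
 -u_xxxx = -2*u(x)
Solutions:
 u(x) = C1*exp(-2^(1/4)*x) + C2*exp(2^(1/4)*x) + C3*sin(2^(1/4)*x) + C4*cos(2^(1/4)*x)


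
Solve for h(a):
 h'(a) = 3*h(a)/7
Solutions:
 h(a) = C1*exp(3*a/7)


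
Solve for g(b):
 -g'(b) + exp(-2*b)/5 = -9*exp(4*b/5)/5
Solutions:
 g(b) = C1 + 9*exp(4*b/5)/4 - exp(-2*b)/10


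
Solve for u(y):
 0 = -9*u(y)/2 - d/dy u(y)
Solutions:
 u(y) = C1*exp(-9*y/2)


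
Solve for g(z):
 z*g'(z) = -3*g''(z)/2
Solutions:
 g(z) = C1 + C2*erf(sqrt(3)*z/3)


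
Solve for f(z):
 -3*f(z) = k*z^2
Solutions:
 f(z) = -k*z^2/3


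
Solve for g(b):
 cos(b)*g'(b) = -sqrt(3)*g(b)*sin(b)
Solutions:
 g(b) = C1*cos(b)^(sqrt(3))


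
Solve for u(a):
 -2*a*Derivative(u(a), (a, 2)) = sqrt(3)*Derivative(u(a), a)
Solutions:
 u(a) = C1 + C2*a^(1 - sqrt(3)/2)


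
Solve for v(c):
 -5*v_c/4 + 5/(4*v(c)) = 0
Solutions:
 v(c) = -sqrt(C1 + 2*c)
 v(c) = sqrt(C1 + 2*c)


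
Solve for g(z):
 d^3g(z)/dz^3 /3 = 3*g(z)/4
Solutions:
 g(z) = C3*exp(2^(1/3)*3^(2/3)*z/2) + (C1*sin(3*2^(1/3)*3^(1/6)*z/4) + C2*cos(3*2^(1/3)*3^(1/6)*z/4))*exp(-2^(1/3)*3^(2/3)*z/4)


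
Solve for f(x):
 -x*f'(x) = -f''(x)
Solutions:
 f(x) = C1 + C2*erfi(sqrt(2)*x/2)


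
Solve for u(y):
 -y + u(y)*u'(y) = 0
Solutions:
 u(y) = -sqrt(C1 + y^2)
 u(y) = sqrt(C1 + y^2)


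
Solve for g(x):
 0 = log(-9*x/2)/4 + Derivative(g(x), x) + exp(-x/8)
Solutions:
 g(x) = C1 - x*log(-x)/4 + x*(-2*log(3) + log(2) + 1)/4 + 8*exp(-x/8)


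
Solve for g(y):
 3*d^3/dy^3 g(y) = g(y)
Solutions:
 g(y) = C3*exp(3^(2/3)*y/3) + (C1*sin(3^(1/6)*y/2) + C2*cos(3^(1/6)*y/2))*exp(-3^(2/3)*y/6)


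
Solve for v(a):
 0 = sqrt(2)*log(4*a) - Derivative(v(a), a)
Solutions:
 v(a) = C1 + sqrt(2)*a*log(a) - sqrt(2)*a + 2*sqrt(2)*a*log(2)


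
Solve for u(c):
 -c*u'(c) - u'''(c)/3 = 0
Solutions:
 u(c) = C1 + Integral(C2*airyai(-3^(1/3)*c) + C3*airybi(-3^(1/3)*c), c)


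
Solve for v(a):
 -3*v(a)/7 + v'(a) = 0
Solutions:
 v(a) = C1*exp(3*a/7)


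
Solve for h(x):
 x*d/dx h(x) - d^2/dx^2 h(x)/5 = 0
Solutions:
 h(x) = C1 + C2*erfi(sqrt(10)*x/2)


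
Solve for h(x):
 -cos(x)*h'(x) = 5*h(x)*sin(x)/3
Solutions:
 h(x) = C1*cos(x)^(5/3)


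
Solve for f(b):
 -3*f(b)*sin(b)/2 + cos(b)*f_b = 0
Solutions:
 f(b) = C1/cos(b)^(3/2)


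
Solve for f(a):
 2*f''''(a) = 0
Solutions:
 f(a) = C1 + C2*a + C3*a^2 + C4*a^3


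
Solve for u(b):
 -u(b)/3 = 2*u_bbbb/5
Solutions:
 u(b) = (C1*sin(10^(1/4)*3^(3/4)*b/6) + C2*cos(10^(1/4)*3^(3/4)*b/6))*exp(-10^(1/4)*3^(3/4)*b/6) + (C3*sin(10^(1/4)*3^(3/4)*b/6) + C4*cos(10^(1/4)*3^(3/4)*b/6))*exp(10^(1/4)*3^(3/4)*b/6)


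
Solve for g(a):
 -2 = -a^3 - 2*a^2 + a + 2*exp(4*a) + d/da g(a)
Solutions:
 g(a) = C1 + a^4/4 + 2*a^3/3 - a^2/2 - 2*a - exp(4*a)/2


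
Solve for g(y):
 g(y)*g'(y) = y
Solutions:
 g(y) = -sqrt(C1 + y^2)
 g(y) = sqrt(C1 + y^2)


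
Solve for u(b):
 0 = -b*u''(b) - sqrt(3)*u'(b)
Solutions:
 u(b) = C1 + C2*b^(1 - sqrt(3))


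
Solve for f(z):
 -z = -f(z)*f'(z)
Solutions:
 f(z) = -sqrt(C1 + z^2)
 f(z) = sqrt(C1 + z^2)


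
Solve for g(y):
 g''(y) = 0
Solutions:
 g(y) = C1 + C2*y


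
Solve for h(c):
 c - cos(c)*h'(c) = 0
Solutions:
 h(c) = C1 + Integral(c/cos(c), c)


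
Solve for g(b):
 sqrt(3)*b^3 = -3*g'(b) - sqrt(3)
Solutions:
 g(b) = C1 - sqrt(3)*b^4/12 - sqrt(3)*b/3


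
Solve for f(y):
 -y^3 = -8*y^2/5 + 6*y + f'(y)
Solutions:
 f(y) = C1 - y^4/4 + 8*y^3/15 - 3*y^2


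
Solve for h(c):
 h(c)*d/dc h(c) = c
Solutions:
 h(c) = -sqrt(C1 + c^2)
 h(c) = sqrt(C1 + c^2)


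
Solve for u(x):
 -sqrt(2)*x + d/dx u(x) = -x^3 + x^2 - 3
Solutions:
 u(x) = C1 - x^4/4 + x^3/3 + sqrt(2)*x^2/2 - 3*x


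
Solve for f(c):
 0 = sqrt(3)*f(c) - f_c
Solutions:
 f(c) = C1*exp(sqrt(3)*c)


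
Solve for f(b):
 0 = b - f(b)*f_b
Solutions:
 f(b) = -sqrt(C1 + b^2)
 f(b) = sqrt(C1 + b^2)


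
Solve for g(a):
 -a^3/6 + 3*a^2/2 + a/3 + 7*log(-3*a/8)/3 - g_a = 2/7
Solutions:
 g(a) = C1 - a^4/24 + a^3/2 + a^2/6 + 7*a*log(-a)/3 + a*(-7*log(2) - 55/21 + 7*log(3)/3)


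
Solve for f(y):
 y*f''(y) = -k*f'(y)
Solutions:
 f(y) = C1 + y^(1 - re(k))*(C2*sin(log(y)*Abs(im(k))) + C3*cos(log(y)*im(k)))


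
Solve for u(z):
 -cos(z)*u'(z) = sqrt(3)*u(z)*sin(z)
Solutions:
 u(z) = C1*cos(z)^(sqrt(3))


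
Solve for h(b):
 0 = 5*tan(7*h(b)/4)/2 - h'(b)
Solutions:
 h(b) = -4*asin(C1*exp(35*b/8))/7 + 4*pi/7
 h(b) = 4*asin(C1*exp(35*b/8))/7


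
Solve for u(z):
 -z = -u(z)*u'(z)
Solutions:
 u(z) = -sqrt(C1 + z^2)
 u(z) = sqrt(C1 + z^2)


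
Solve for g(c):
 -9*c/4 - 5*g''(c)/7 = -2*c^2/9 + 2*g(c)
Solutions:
 g(c) = C1*sin(sqrt(70)*c/5) + C2*cos(sqrt(70)*c/5) + c^2/9 - 9*c/8 - 5/63


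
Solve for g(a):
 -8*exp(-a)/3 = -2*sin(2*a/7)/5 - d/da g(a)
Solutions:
 g(a) = C1 + 7*cos(2*a/7)/5 - 8*exp(-a)/3


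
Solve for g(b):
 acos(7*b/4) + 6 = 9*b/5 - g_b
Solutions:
 g(b) = C1 + 9*b^2/10 - b*acos(7*b/4) - 6*b + sqrt(16 - 49*b^2)/7


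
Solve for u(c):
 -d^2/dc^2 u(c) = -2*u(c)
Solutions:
 u(c) = C1*exp(-sqrt(2)*c) + C2*exp(sqrt(2)*c)


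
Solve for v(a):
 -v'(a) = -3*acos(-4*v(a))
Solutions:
 Integral(1/acos(-4*_y), (_y, v(a))) = C1 + 3*a


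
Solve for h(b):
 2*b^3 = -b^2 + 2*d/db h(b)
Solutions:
 h(b) = C1 + b^4/4 + b^3/6


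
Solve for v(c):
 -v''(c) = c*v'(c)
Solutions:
 v(c) = C1 + C2*erf(sqrt(2)*c/2)


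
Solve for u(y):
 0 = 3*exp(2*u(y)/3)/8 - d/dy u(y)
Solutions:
 u(y) = 3*log(-sqrt(-1/(C1 + 3*y))) + 3*log(3)/2 + 3*log(2)
 u(y) = 3*log(-1/(C1 + 3*y))/2 + 3*log(3)/2 + 3*log(2)


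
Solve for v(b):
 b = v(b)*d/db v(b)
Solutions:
 v(b) = -sqrt(C1 + b^2)
 v(b) = sqrt(C1 + b^2)


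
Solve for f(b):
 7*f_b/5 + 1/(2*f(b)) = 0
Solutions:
 f(b) = -sqrt(C1 - 35*b)/7
 f(b) = sqrt(C1 - 35*b)/7


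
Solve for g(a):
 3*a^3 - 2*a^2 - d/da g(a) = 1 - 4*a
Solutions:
 g(a) = C1 + 3*a^4/4 - 2*a^3/3 + 2*a^2 - a


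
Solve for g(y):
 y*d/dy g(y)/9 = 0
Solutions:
 g(y) = C1


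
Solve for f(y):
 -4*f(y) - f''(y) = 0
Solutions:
 f(y) = C1*sin(2*y) + C2*cos(2*y)


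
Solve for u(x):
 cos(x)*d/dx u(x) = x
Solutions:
 u(x) = C1 + Integral(x/cos(x), x)


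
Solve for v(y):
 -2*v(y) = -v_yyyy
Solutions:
 v(y) = C1*exp(-2^(1/4)*y) + C2*exp(2^(1/4)*y) + C3*sin(2^(1/4)*y) + C4*cos(2^(1/4)*y)


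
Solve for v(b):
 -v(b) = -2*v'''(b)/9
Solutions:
 v(b) = C3*exp(6^(2/3)*b/2) + (C1*sin(3*2^(2/3)*3^(1/6)*b/4) + C2*cos(3*2^(2/3)*3^(1/6)*b/4))*exp(-6^(2/3)*b/4)


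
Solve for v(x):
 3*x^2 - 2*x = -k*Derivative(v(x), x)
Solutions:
 v(x) = C1 - x^3/k + x^2/k


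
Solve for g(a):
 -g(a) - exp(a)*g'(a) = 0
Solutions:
 g(a) = C1*exp(exp(-a))
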